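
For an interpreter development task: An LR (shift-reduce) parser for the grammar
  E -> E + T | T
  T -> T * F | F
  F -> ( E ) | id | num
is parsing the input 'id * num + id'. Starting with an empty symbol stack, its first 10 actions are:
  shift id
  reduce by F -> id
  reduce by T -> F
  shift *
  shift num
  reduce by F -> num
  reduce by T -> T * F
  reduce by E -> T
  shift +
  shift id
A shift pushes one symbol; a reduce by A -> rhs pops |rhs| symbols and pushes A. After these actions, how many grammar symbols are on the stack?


Tracking the symbol stack through each action:
  Action 1: shift 'id' : push -> stack = [id] (size 1)
  Action 2: reduce by F -> id : pop 1, push F -> stack = [F] (size 1)
  Action 3: reduce by T -> F : pop 1, push T -> stack = [T] (size 1)
  Action 4: shift '*' : push -> stack = [T, *] (size 2)
  Action 5: shift 'num' : push -> stack = [T, *, num] (size 3)
  Action 6: reduce by F -> num : pop 1, push F -> stack = [T, *, F] (size 3)
  Action 7: reduce by T -> T * F : pop 3, push T -> stack = [T] (size 1)
  Action 8: reduce by E -> T : pop 1, push E -> stack = [E] (size 1)
  Action 9: shift '+' : push -> stack = [E, +] (size 2)
  Action 10: shift 'id' : push -> stack = [E, +, id] (size 3)
Final stack size: 3

3


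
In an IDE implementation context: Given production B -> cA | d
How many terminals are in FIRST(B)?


Production: B -> cA | d
Examining each alternative for leading terminals:
  B -> cA : first terminal = 'c'
  B -> d : first terminal = 'd'
FIRST(B) = {c, d}
Count: 2

2


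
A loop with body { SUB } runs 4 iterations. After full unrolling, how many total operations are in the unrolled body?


Loop body operations: SUB (1 op per iteration)
Unrolling 4 iterations:
  Iteration 1: SUB (1 ops)
  Iteration 2: SUB (1 ops)
  Iteration 3: SUB (1 ops)
  Iteration 4: SUB (1 ops)
Total: 4 iterations * 1 ops/iter = 4 operations

4


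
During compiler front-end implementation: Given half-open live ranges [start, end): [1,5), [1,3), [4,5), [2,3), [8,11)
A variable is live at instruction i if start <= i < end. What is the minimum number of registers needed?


Live ranges:
  Var0: [1, 5)
  Var1: [1, 3)
  Var2: [4, 5)
  Var3: [2, 3)
  Var4: [8, 11)
Sweep-line events (position, delta, active):
  pos=1 start -> active=1
  pos=1 start -> active=2
  pos=2 start -> active=3
  pos=3 end -> active=2
  pos=3 end -> active=1
  pos=4 start -> active=2
  pos=5 end -> active=1
  pos=5 end -> active=0
  pos=8 start -> active=1
  pos=11 end -> active=0
Maximum simultaneous active: 3
Minimum registers needed: 3

3


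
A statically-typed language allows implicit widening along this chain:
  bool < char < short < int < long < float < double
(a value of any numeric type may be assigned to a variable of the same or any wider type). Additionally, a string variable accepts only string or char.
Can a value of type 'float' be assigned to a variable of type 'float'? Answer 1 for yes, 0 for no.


Target variable type: float
Source value type: float
Numeric ranks: float=5, float=5
Widening allowed iff rank(source) <= rank(target): 5 <= 5? Yes
Result: 1

1


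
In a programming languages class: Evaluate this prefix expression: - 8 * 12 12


Parsing prefix expression: - 8 * 12 12
Step 1: Innermost operation '* 12 12'
  12 * 12 = 144
Step 2: Outer operation '- 8 [144]'
  8 - 144 = -136

-136


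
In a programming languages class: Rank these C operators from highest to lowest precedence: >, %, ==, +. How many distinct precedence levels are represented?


Looking up precedence for each operator:
  > -> precedence 4
  % -> precedence 6
  == -> precedence 3
  + -> precedence 5
Sorted highest to lowest: %, +, >, ==
Distinct precedence values: [6, 5, 4, 3]
Number of distinct levels: 4

4


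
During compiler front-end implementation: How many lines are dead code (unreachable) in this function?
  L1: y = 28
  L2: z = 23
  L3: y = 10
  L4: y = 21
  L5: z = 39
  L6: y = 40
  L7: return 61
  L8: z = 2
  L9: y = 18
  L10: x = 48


Analyzing control flow:
  L1: reachable (before return)
  L2: reachable (before return)
  L3: reachable (before return)
  L4: reachable (before return)
  L5: reachable (before return)
  L6: reachable (before return)
  L7: reachable (return statement)
  L8: DEAD (after return at L7)
  L9: DEAD (after return at L7)
  L10: DEAD (after return at L7)
Return at L7, total lines = 10
Dead lines: L8 through L10
Count: 3

3


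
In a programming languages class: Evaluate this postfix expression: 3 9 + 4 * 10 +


Processing tokens left to right:
Push 3, Push 9
Pop 3 and 9, compute 3 + 9 = 12, push 12
Push 4
Pop 12 and 4, compute 12 * 4 = 48, push 48
Push 10
Pop 48 and 10, compute 48 + 10 = 58, push 58
Stack result: 58

58


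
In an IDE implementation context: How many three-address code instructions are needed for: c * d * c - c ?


Expression: c * d * c - c
Generating three-address code (respecting * over +/- precedence):
  Instruction 1: t1 = c * d
  Instruction 2: t2 = t1 * c
  Instruction 3: t3 = t2 - c
Total instructions: 3

3


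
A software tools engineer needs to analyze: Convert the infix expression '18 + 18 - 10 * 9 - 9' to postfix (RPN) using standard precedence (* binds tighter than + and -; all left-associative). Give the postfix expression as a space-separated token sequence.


Applying the shunting-yard algorithm:
  Operand 18 -> output
  Push '+' onto operator stack -> op-stack: [+]
  Operand 18 -> output
  See '-' (prec 1); top '+' (prec 1) >= it -> pop '+' to output
  Push '-' onto operator stack -> op-stack: [-]
  Operand 10 -> output
  Push '*' onto operator stack -> op-stack: [-, *]
  Operand 9 -> output
  See '-' (prec 1); top '*' (prec 2) >= it -> pop '*' to output
  See '-' (prec 1); top '-' (prec 1) >= it -> pop '-' to output
  Push '-' onto operator stack -> op-stack: [-]
  Operand 9 -> output
  End of input: pop '-' to output
Postfix result: 18 18 + 10 9 * - 9 -

18 18 + 10 9 * - 9 -


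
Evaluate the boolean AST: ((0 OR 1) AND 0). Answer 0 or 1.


Step 1: Evaluate inner node
  0 OR 1 = 1
Step 2: Evaluate root node
  1 AND 0 = 0

0


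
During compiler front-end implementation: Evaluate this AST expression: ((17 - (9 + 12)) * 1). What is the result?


Expression: ((17 - (9 + 12)) * 1)
Evaluating step by step:
  9 + 12 = 21
  17 - 21 = -4
  -4 * 1 = -4
Result: -4

-4


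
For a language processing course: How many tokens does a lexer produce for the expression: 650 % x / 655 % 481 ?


Scanning '650 % x / 655 % 481'
Token 1: '650' -> integer_literal
Token 2: '%' -> operator
Token 3: 'x' -> identifier
Token 4: '/' -> operator
Token 5: '655' -> integer_literal
Token 6: '%' -> operator
Token 7: '481' -> integer_literal
Total tokens: 7

7


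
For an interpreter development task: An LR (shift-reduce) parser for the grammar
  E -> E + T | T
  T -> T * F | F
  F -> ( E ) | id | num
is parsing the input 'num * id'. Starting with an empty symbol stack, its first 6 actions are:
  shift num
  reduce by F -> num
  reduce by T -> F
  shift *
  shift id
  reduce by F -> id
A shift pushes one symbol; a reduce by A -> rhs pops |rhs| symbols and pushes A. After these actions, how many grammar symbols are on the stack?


Tracking the symbol stack through each action:
  Action 1: shift 'num' : push -> stack = [num] (size 1)
  Action 2: reduce by F -> num : pop 1, push F -> stack = [F] (size 1)
  Action 3: reduce by T -> F : pop 1, push T -> stack = [T] (size 1)
  Action 4: shift '*' : push -> stack = [T, *] (size 2)
  Action 5: shift 'id' : push -> stack = [T, *, id] (size 3)
  Action 6: reduce by F -> id : pop 1, push F -> stack = [T, *, F] (size 3)
Final stack size: 3

3


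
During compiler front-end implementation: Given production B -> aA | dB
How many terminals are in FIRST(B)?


Production: B -> aA | dB
Examining each alternative for leading terminals:
  B -> aA : first terminal = 'a'
  B -> dB : first terminal = 'd'
FIRST(B) = {a, d}
Count: 2

2


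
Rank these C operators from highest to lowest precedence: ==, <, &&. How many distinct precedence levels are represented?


Looking up precedence for each operator:
  == -> precedence 3
  < -> precedence 4
  && -> precedence 2
Sorted highest to lowest: <, ==, &&
Distinct precedence values: [4, 3, 2]
Number of distinct levels: 3

3


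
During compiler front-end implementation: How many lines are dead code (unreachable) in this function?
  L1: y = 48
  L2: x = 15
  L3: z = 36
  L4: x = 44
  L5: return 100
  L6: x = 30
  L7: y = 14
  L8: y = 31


Analyzing control flow:
  L1: reachable (before return)
  L2: reachable (before return)
  L3: reachable (before return)
  L4: reachable (before return)
  L5: reachable (return statement)
  L6: DEAD (after return at L5)
  L7: DEAD (after return at L5)
  L8: DEAD (after return at L5)
Return at L5, total lines = 8
Dead lines: L6 through L8
Count: 3

3


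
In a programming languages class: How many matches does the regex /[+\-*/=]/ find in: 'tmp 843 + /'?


Pattern: /[+\-*/=]/ (operators)
Input: 'tmp 843 + /'
Scanning for matches:
  Match 1: '+'
  Match 2: '/'
Total matches: 2

2


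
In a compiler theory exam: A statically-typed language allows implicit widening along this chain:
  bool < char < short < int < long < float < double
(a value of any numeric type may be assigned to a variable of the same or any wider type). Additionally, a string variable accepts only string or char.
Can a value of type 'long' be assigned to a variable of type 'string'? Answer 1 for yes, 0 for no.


Target variable type: string
Source value type: long
Rule: string accepts only {string, char}
  source 'long' in {string, char}? No
Result: 0

0


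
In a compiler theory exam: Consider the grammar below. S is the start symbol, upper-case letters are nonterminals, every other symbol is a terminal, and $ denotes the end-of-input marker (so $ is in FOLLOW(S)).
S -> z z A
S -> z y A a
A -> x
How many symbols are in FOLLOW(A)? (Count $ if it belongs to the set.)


S is the start symbol and does not occur in any rule body, so FOLLOW(S) = {$}.
Examining every occurrence of A in a rule body:
  S -> z z A : A is at the right end -> add FOLLOW(S) = {$}
  S -> z y A a : A is followed by terminal 'a' -> add 'a'
  A -> x : A does not occur in the body -> contributes nothing
FOLLOW(A) = {a, $}
Count: 2

2


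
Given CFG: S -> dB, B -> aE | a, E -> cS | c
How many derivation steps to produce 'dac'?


Grammar: S -> dB, B -> aE | a, E -> cS | c
Deriving 'dac':
Step 1: S -> dB => dB
Step 2: B -> aE => daE
Step 3: E -> c => dac
Total derivation steps: 3

3


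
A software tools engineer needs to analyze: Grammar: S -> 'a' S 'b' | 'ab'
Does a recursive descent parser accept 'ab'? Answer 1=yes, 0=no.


Grammar accepts strings of the form a^n b^n (n >= 1)
Word: 'ab'
Counting: 1 a's and 1 b's
Check: 1 == 1? Yes
Derivation (S -> aSb applied 0 time(s), then S -> ab): S => ab
Accepted

1


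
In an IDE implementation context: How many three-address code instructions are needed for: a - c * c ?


Expression: a - c * c
Generating three-address code (respecting * over +/- precedence):
  Instruction 1: t1 = c * c
  Instruction 2: t2 = a - t1
Total instructions: 2

2


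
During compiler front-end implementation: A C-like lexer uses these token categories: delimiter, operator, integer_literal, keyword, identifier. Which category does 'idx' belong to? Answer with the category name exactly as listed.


Token: 'idx'
Checking categories:
  identifier: YES
  integer_literal: no
  operator: no
  keyword: no
  delimiter: no
Category: identifier

identifier


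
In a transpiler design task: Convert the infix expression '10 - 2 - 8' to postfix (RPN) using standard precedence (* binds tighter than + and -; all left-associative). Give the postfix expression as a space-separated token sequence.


Applying the shunting-yard algorithm:
  Operand 10 -> output
  Push '-' onto operator stack -> op-stack: [-]
  Operand 2 -> output
  See '-' (prec 1); top '-' (prec 1) >= it -> pop '-' to output
  Push '-' onto operator stack -> op-stack: [-]
  Operand 8 -> output
  End of input: pop '-' to output
Postfix result: 10 2 - 8 -

10 2 - 8 -


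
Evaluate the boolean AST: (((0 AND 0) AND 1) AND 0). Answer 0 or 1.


Step 1: Evaluate inner node
  0 AND 0 = 0
Step 2: Evaluate next node
  0 AND 1 = 0
Step 3: Evaluate root node
  0 AND 0 = 0

0


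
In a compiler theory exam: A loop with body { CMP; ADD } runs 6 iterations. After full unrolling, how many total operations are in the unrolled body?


Loop body operations: CMP, ADD (2 ops per iteration)
Unrolling 6 iterations:
  Iteration 1: CMP, ADD (2 ops)
  Iteration 2: CMP, ADD (2 ops)
  Iteration 3: CMP, ADD (2 ops)
  Iteration 4: CMP, ADD (2 ops)
  Iteration 5: CMP, ADD (2 ops)
  Iteration 6: CMP, ADD (2 ops)
Total: 6 iterations * 2 ops/iter = 12 operations

12


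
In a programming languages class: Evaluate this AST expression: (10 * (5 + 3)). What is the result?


Expression: (10 * (5 + 3))
Evaluating step by step:
  5 + 3 = 8
  10 * 8 = 80
Result: 80

80


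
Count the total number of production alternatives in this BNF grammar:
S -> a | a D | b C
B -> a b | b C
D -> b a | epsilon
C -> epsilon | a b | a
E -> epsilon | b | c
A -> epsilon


Counting alternatives per rule:
  S: 3 alternative(s)
  B: 2 alternative(s)
  D: 2 alternative(s)
  C: 3 alternative(s)
  E: 3 alternative(s)
  A: 1 alternative(s)
Sum: 3 + 2 + 2 + 3 + 3 + 1 = 14

14


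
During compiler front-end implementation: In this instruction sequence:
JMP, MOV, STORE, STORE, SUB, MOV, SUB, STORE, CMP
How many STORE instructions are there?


Scanning instruction sequence for STORE:
  Position 1: JMP
  Position 2: MOV
  Position 3: STORE <- MATCH
  Position 4: STORE <- MATCH
  Position 5: SUB
  Position 6: MOV
  Position 7: SUB
  Position 8: STORE <- MATCH
  Position 9: CMP
Matches at positions: [3, 4, 8]
Total STORE count: 3

3


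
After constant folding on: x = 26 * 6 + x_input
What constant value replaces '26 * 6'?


Identifying constant sub-expression:
  Original: x = 26 * 6 + x_input
  26 and 6 are both compile-time constants
  Evaluating: 26 * 6 = 156
  After folding: x = 156 + x_input

156


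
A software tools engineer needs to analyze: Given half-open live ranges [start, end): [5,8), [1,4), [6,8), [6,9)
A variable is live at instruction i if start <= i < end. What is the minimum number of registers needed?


Live ranges:
  Var0: [5, 8)
  Var1: [1, 4)
  Var2: [6, 8)
  Var3: [6, 9)
Sweep-line events (position, delta, active):
  pos=1 start -> active=1
  pos=4 end -> active=0
  pos=5 start -> active=1
  pos=6 start -> active=2
  pos=6 start -> active=3
  pos=8 end -> active=2
  pos=8 end -> active=1
  pos=9 end -> active=0
Maximum simultaneous active: 3
Minimum registers needed: 3

3


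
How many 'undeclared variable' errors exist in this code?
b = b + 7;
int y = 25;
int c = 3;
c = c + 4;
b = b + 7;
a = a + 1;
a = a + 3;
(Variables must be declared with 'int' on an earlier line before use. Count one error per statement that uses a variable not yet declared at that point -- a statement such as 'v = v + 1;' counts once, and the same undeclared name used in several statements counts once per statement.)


Scanning code line by line:
  Line 1: use 'b' -> ERROR (undeclared)
  Line 2: declare 'y' -> declared = ['y']
  Line 3: declare 'c' -> declared = ['c', 'y']
  Line 4: use 'c' -> OK (declared)
  Line 5: use 'b' -> ERROR (undeclared)
  Line 6: use 'a' -> ERROR (undeclared)
  Line 7: use 'a' -> ERROR (undeclared)
Total undeclared variable errors: 4

4


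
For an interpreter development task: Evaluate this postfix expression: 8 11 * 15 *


Processing tokens left to right:
Push 8, Push 11
Pop 8 and 11, compute 8 * 11 = 88, push 88
Push 15
Pop 88 and 15, compute 88 * 15 = 1320, push 1320
Stack result: 1320

1320


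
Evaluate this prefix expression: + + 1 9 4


Parsing prefix expression: + + 1 9 4
Step 1: Innermost operation '+ 1 9'
  1 + 9 = 10
Step 2: Outer operation '+ [10] 4'
  10 + 4 = 14

14


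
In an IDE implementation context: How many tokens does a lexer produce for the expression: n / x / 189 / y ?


Scanning 'n / x / 189 / y'
Token 1: 'n' -> identifier
Token 2: '/' -> operator
Token 3: 'x' -> identifier
Token 4: '/' -> operator
Token 5: '189' -> integer_literal
Token 6: '/' -> operator
Token 7: 'y' -> identifier
Total tokens: 7

7


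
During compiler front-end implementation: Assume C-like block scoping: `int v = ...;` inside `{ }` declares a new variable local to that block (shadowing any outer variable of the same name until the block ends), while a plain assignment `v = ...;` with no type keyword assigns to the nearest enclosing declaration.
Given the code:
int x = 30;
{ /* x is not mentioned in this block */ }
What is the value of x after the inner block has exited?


Analyzing scoping rules:
Outer scope: declares x = 30
Inner block: x is neither redeclared nor assigned -> unchanged
After the block -> 30
Result: 30

30


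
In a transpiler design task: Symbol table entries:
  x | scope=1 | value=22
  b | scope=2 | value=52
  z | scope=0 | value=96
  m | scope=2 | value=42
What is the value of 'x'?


Searching symbol table for 'x':
  x | scope=1 | value=22 <- MATCH
  b | scope=2 | value=52
  z | scope=0 | value=96
  m | scope=2 | value=42
Found 'x' at scope 1 with value 22

22


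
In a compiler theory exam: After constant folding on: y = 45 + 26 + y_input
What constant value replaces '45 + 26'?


Identifying constant sub-expression:
  Original: y = 45 + 26 + y_input
  45 and 26 are both compile-time constants
  Evaluating: 45 + 26 = 71
  After folding: y = 71 + y_input

71


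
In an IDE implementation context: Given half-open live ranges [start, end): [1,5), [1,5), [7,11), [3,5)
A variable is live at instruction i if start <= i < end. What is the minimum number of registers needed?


Live ranges:
  Var0: [1, 5)
  Var1: [1, 5)
  Var2: [7, 11)
  Var3: [3, 5)
Sweep-line events (position, delta, active):
  pos=1 start -> active=1
  pos=1 start -> active=2
  pos=3 start -> active=3
  pos=5 end -> active=2
  pos=5 end -> active=1
  pos=5 end -> active=0
  pos=7 start -> active=1
  pos=11 end -> active=0
Maximum simultaneous active: 3
Minimum registers needed: 3

3


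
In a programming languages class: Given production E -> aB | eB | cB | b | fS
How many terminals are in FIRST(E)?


Production: E -> aB | eB | cB | b | fS
Examining each alternative for leading terminals:
  E -> aB : first terminal = 'a'
  E -> eB : first terminal = 'e'
  E -> cB : first terminal = 'c'
  E -> b : first terminal = 'b'
  E -> fS : first terminal = 'f'
FIRST(E) = {a, b, c, e, f}
Count: 5

5


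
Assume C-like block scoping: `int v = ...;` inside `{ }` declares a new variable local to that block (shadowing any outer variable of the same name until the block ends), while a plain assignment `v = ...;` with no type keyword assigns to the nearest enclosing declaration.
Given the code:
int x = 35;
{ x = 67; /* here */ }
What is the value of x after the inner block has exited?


Analyzing scoping rules:
Outer scope: declares x = 35
Inner block: 'x = 67;' has no type keyword, so it is an assignment to the outer x (no shadowing)
The assignment changed the outer variable itself, so the new value persists after the block -> 67
Result: 67

67


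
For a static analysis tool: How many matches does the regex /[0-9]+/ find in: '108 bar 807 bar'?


Pattern: /[0-9]+/ (int literals)
Input: '108 bar 807 bar'
Scanning for matches:
  Match 1: '108'
  Match 2: '807'
Total matches: 2

2


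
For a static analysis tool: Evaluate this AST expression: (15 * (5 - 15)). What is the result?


Expression: (15 * (5 - 15))
Evaluating step by step:
  5 - 15 = -10
  15 * -10 = -150
Result: -150

-150


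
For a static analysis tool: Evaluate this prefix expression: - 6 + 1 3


Parsing prefix expression: - 6 + 1 3
Step 1: Innermost operation '+ 1 3'
  1 + 3 = 4
Step 2: Outer operation '- 6 [4]'
  6 - 4 = 2

2


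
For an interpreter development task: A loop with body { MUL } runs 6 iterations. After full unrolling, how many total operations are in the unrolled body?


Loop body operations: MUL (1 op per iteration)
Unrolling 6 iterations:
  Iteration 1: MUL (1 ops)
  Iteration 2: MUL (1 ops)
  Iteration 3: MUL (1 ops)
  Iteration 4: MUL (1 ops)
  Iteration 5: MUL (1 ops)
  Iteration 6: MUL (1 ops)
Total: 6 iterations * 1 ops/iter = 6 operations

6


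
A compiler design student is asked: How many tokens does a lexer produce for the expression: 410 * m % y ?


Scanning '410 * m % y'
Token 1: '410' -> integer_literal
Token 2: '*' -> operator
Token 3: 'm' -> identifier
Token 4: '%' -> operator
Token 5: 'y' -> identifier
Total tokens: 5

5


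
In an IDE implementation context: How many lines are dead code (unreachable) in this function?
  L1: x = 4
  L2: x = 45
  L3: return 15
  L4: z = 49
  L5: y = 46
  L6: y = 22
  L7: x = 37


Analyzing control flow:
  L1: reachable (before return)
  L2: reachable (before return)
  L3: reachable (return statement)
  L4: DEAD (after return at L3)
  L5: DEAD (after return at L3)
  L6: DEAD (after return at L3)
  L7: DEAD (after return at L3)
Return at L3, total lines = 7
Dead lines: L4 through L7
Count: 4

4


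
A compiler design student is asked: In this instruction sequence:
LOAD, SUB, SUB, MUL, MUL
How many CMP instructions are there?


Scanning instruction sequence for CMP:
  Position 1: LOAD
  Position 2: SUB
  Position 3: SUB
  Position 4: MUL
  Position 5: MUL
Matches at positions: []
Total CMP count: 0

0


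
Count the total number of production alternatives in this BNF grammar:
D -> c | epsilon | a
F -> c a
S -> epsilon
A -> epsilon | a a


Counting alternatives per rule:
  D: 3 alternative(s)
  F: 1 alternative(s)
  S: 1 alternative(s)
  A: 2 alternative(s)
Sum: 3 + 1 + 1 + 2 = 7

7


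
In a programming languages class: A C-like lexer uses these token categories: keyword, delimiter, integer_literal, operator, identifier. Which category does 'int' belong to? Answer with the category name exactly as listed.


Token: 'int'
Checking categories:
  identifier: no
  integer_literal: no
  operator: no
  keyword: YES
  delimiter: no
Category: keyword

keyword


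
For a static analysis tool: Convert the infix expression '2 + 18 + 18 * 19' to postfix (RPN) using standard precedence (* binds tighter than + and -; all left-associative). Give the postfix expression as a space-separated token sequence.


Applying the shunting-yard algorithm:
  Operand 2 -> output
  Push '+' onto operator stack -> op-stack: [+]
  Operand 18 -> output
  See '+' (prec 1); top '+' (prec 1) >= it -> pop '+' to output
  Push '+' onto operator stack -> op-stack: [+]
  Operand 18 -> output
  Push '*' onto operator stack -> op-stack: [+, *]
  Operand 19 -> output
  End of input: pop '*' to output
  End of input: pop '+' to output
Postfix result: 2 18 + 18 19 * +

2 18 + 18 19 * +


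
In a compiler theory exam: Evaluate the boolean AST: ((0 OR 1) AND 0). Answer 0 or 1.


Step 1: Evaluate inner node
  0 OR 1 = 1
Step 2: Evaluate root node
  1 AND 0 = 0

0


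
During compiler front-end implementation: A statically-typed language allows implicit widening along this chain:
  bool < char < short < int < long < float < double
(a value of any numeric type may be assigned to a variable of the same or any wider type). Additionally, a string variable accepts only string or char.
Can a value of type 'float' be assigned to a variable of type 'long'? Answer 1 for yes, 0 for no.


Target variable type: long
Source value type: float
Numeric ranks: float=5, long=4
Widening allowed iff rank(source) <= rank(target): 5 <= 4? No
Result: 0

0


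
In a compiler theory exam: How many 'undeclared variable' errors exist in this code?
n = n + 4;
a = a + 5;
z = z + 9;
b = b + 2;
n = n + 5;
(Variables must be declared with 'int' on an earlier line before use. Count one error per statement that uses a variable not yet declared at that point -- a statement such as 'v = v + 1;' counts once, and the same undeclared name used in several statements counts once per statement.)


Scanning code line by line:
  Line 1: use 'n' -> ERROR (undeclared)
  Line 2: use 'a' -> ERROR (undeclared)
  Line 3: use 'z' -> ERROR (undeclared)
  Line 4: use 'b' -> ERROR (undeclared)
  Line 5: use 'n' -> ERROR (undeclared)
Total undeclared variable errors: 5

5


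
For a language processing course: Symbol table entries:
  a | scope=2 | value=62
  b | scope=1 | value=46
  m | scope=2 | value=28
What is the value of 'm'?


Searching symbol table for 'm':
  a | scope=2 | value=62
  b | scope=1 | value=46
  m | scope=2 | value=28 <- MATCH
Found 'm' at scope 2 with value 28

28


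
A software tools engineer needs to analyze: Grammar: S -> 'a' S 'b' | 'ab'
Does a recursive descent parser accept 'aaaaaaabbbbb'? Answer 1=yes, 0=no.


Grammar accepts strings of the form a^n b^n (n >= 1)
Word: 'aaaaaaabbbbb'
Counting: 7 a's and 5 b's
Check: 7 == 5? No
Mismatch: a-count != b-count
Rejected

0


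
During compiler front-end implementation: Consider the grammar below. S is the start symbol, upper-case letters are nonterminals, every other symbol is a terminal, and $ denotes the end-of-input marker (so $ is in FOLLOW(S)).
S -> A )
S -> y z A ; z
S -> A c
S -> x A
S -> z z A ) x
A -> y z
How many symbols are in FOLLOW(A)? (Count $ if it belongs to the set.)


S is the start symbol and does not occur in any rule body, so FOLLOW(S) = {$}.
Examining every occurrence of A in a rule body:
  S -> A ) : A is followed by terminal ')' -> add ')'
  S -> y z A ; z : A is followed by terminal ';' -> add ';'
  S -> A c : A is followed by terminal 'c' -> add 'c'
  S -> x A : A is at the right end -> add FOLLOW(S) = {$}
  S -> z z A ) x : A is followed by terminal ')' -> add ')' (already in the set)
  A -> y z : A does not occur in the body -> contributes nothing
FOLLOW(A) = {), ;, c, $}
Count: 4

4


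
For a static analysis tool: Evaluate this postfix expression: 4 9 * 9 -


Processing tokens left to right:
Push 4, Push 9
Pop 4 and 9, compute 4 * 9 = 36, push 36
Push 9
Pop 36 and 9, compute 36 - 9 = 27, push 27
Stack result: 27

27


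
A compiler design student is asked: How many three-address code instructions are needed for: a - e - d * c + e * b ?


Expression: a - e - d * c + e * b
Generating three-address code (respecting * over +/- precedence):
  Instruction 1: t1 = d * c
  Instruction 2: t2 = e * b
  Instruction 3: t3 = a - e
  Instruction 4: t4 = t3 - t1
  Instruction 5: t5 = t4 + t2
Total instructions: 5

5


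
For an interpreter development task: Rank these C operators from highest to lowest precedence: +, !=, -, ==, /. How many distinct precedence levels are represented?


Looking up precedence for each operator:
  + -> precedence 5
  != -> precedence 3
  - -> precedence 5
  == -> precedence 3
  / -> precedence 6
Sorted highest to lowest: /, +, -, !=, ==
Distinct precedence values: [6, 5, 3]
Number of distinct levels: 3

3


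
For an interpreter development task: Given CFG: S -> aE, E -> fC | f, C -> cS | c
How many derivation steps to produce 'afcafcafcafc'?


Grammar: S -> aE, E -> fC | f, C -> cS | c
Deriving 'afcafcafcafc':
Step 1: S -> aE => aE
Step 2: E -> fC => afC
Step 3: C -> cS => afcS
Step 4: S -> aE => afcaE
Step 5: E -> fC => afcafC
Step 6: C -> cS => afcafcS
Step 7: S -> aE => afcafcaE
Step 8: E -> fC => afcafcafC
Step 9: C -> cS => afcafcafcS
Step 10: S -> aE => afcafcafcaE
Step 11: E -> fC => afcafcafcafC
Step 12: C -> c => afcafcafcafc
Total derivation steps: 12

12


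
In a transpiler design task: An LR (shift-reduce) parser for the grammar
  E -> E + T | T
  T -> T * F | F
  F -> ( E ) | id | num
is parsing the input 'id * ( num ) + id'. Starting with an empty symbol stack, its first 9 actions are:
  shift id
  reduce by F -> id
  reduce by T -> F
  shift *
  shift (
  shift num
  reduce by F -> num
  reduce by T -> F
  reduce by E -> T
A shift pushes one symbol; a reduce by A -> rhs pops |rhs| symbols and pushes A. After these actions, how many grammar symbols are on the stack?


Tracking the symbol stack through each action:
  Action 1: shift 'id' : push -> stack = [id] (size 1)
  Action 2: reduce by F -> id : pop 1, push F -> stack = [F] (size 1)
  Action 3: reduce by T -> F : pop 1, push T -> stack = [T] (size 1)
  Action 4: shift '*' : push -> stack = [T, *] (size 2)
  Action 5: shift '(' : push -> stack = [T, *, (] (size 3)
  Action 6: shift 'num' : push -> stack = [T, *, (, num] (size 4)
  Action 7: reduce by F -> num : pop 1, push F -> stack = [T, *, (, F] (size 4)
  Action 8: reduce by T -> F : pop 1, push T -> stack = [T, *, (, T] (size 4)
  Action 9: reduce by E -> T : pop 1, push E -> stack = [T, *, (, E] (size 4)
Final stack size: 4

4


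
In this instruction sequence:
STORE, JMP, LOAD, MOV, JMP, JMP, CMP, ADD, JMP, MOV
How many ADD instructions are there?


Scanning instruction sequence for ADD:
  Position 1: STORE
  Position 2: JMP
  Position 3: LOAD
  Position 4: MOV
  Position 5: JMP
  Position 6: JMP
  Position 7: CMP
  Position 8: ADD <- MATCH
  Position 9: JMP
  Position 10: MOV
Matches at positions: [8]
Total ADD count: 1

1


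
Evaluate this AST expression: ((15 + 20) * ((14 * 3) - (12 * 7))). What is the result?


Expression: ((15 + 20) * ((14 * 3) - (12 * 7)))
Evaluating step by step:
  15 + 20 = 35
  14 * 3 = 42
  12 * 7 = 84
  42 - 84 = -42
  35 * -42 = -1470
Result: -1470

-1470


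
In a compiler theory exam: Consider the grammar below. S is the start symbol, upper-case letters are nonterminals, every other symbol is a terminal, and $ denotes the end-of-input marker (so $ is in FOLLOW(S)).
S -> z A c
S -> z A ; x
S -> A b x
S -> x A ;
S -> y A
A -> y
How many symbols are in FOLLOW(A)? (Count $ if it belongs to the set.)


S is the start symbol and does not occur in any rule body, so FOLLOW(S) = {$}.
Examining every occurrence of A in a rule body:
  S -> z A c : A is followed by terminal 'c' -> add 'c'
  S -> z A ; x : A is followed by terminal ';' -> add ';'
  S -> A b x : A is followed by terminal 'b' -> add 'b'
  S -> x A ; : A is followed by terminal ';' -> add ';' (already in the set)
  S -> y A : A is at the right end -> add FOLLOW(S) = {$}
  A -> y : A does not occur in the body -> contributes nothing
FOLLOW(A) = {;, b, c, $}
Count: 4

4


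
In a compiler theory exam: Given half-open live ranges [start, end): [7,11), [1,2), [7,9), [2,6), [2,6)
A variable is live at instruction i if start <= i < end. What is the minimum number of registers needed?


Live ranges:
  Var0: [7, 11)
  Var1: [1, 2)
  Var2: [7, 9)
  Var3: [2, 6)
  Var4: [2, 6)
Sweep-line events (position, delta, active):
  pos=1 start -> active=1
  pos=2 end -> active=0
  pos=2 start -> active=1
  pos=2 start -> active=2
  pos=6 end -> active=1
  pos=6 end -> active=0
  pos=7 start -> active=1
  pos=7 start -> active=2
  pos=9 end -> active=1
  pos=11 end -> active=0
Maximum simultaneous active: 2
Minimum registers needed: 2

2


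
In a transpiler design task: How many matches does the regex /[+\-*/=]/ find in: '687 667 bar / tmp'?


Pattern: /[+\-*/=]/ (operators)
Input: '687 667 bar / tmp'
Scanning for matches:
  Match 1: '/'
Total matches: 1

1


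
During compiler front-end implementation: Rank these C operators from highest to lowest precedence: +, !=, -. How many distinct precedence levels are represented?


Looking up precedence for each operator:
  + -> precedence 5
  != -> precedence 3
  - -> precedence 5
Sorted highest to lowest: +, -, !=
Distinct precedence values: [5, 3]
Number of distinct levels: 2

2


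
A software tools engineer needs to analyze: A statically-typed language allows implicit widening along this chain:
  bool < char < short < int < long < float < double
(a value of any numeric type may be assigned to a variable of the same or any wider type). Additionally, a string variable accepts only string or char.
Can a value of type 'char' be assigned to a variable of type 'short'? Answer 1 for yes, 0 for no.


Target variable type: short
Source value type: char
Numeric ranks: char=1, short=2
Widening allowed iff rank(source) <= rank(target): 1 <= 2? Yes
Result: 1

1


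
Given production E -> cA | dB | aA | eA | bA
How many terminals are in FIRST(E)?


Production: E -> cA | dB | aA | eA | bA
Examining each alternative for leading terminals:
  E -> cA : first terminal = 'c'
  E -> dB : first terminal = 'd'
  E -> aA : first terminal = 'a'
  E -> eA : first terminal = 'e'
  E -> bA : first terminal = 'b'
FIRST(E) = {a, b, c, d, e}
Count: 5

5


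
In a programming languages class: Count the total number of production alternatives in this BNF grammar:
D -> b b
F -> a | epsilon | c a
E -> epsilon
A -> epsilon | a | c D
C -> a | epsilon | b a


Counting alternatives per rule:
  D: 1 alternative(s)
  F: 3 alternative(s)
  E: 1 alternative(s)
  A: 3 alternative(s)
  C: 3 alternative(s)
Sum: 1 + 3 + 1 + 3 + 3 = 11

11


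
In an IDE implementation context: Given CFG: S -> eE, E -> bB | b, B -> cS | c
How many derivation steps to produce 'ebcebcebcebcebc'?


Grammar: S -> eE, E -> bB | b, B -> cS | c
Deriving 'ebcebcebcebcebc':
Step 1: S -> eE => eE
Step 2: E -> bB => ebB
Step 3: B -> cS => ebcS
Step 4: S -> eE => ebceE
Step 5: E -> bB => ebcebB
Step 6: B -> cS => ebcebcS
Step 7: S -> eE => ebcebceE
Step 8: E -> bB => ebcebcebB
Step 9: B -> cS => ebcebcebcS
Step 10: S -> eE => ebcebcebceE
Step 11: E -> bB => ebcebcebcebB
Step 12: B -> cS => ebcebcebcebcS
Step 13: S -> eE => ebcebcebcebceE
Step 14: E -> bB => ebcebcebcebcebB
Step 15: B -> c => ebcebcebcebcebc
Total derivation steps: 15

15


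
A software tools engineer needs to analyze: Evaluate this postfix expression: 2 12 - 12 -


Processing tokens left to right:
Push 2, Push 12
Pop 2 and 12, compute 2 - 12 = -10, push -10
Push 12
Pop -10 and 12, compute -10 - 12 = -22, push -22
Stack result: -22

-22


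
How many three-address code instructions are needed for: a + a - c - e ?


Expression: a + a - c - e
Generating three-address code (respecting * over +/- precedence):
  Instruction 1: t1 = a + a
  Instruction 2: t2 = t1 - c
  Instruction 3: t3 = t2 - e
Total instructions: 3

3


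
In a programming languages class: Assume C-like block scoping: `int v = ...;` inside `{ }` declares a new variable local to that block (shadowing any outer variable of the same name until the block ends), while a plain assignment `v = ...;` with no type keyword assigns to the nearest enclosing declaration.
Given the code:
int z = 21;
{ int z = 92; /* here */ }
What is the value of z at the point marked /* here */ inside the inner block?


Analyzing scoping rules:
Outer scope: declares z = 21
Inner block: 'int z = 92;' declares a NEW z that shadows the outer one
Inside the block the inner declaration is in scope -> 92
Result: 92

92


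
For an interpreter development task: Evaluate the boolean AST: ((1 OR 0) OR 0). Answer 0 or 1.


Step 1: Evaluate inner node
  1 OR 0 = 1
Step 2: Evaluate root node
  1 OR 0 = 1

1


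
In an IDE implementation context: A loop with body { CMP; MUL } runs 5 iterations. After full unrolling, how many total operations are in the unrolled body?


Loop body operations: CMP, MUL (2 ops per iteration)
Unrolling 5 iterations:
  Iteration 1: CMP, MUL (2 ops)
  Iteration 2: CMP, MUL (2 ops)
  Iteration 3: CMP, MUL (2 ops)
  Iteration 4: CMP, MUL (2 ops)
  Iteration 5: CMP, MUL (2 ops)
Total: 5 iterations * 2 ops/iter = 10 operations

10


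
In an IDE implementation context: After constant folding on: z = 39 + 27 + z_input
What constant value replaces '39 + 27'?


Identifying constant sub-expression:
  Original: z = 39 + 27 + z_input
  39 and 27 are both compile-time constants
  Evaluating: 39 + 27 = 66
  After folding: z = 66 + z_input

66


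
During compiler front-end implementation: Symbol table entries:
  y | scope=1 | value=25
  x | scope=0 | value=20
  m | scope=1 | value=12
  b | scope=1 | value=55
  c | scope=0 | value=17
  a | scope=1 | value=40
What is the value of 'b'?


Searching symbol table for 'b':
  y | scope=1 | value=25
  x | scope=0 | value=20
  m | scope=1 | value=12
  b | scope=1 | value=55 <- MATCH
  c | scope=0 | value=17
  a | scope=1 | value=40
Found 'b' at scope 1 with value 55

55


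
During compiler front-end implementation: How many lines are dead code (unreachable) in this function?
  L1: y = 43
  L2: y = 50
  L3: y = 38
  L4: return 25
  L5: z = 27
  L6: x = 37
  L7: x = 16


Analyzing control flow:
  L1: reachable (before return)
  L2: reachable (before return)
  L3: reachable (before return)
  L4: reachable (return statement)
  L5: DEAD (after return at L4)
  L6: DEAD (after return at L4)
  L7: DEAD (after return at L4)
Return at L4, total lines = 7
Dead lines: L5 through L7
Count: 3

3


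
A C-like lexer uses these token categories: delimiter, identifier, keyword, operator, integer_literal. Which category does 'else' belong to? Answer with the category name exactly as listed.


Token: 'else'
Checking categories:
  identifier: no
  integer_literal: no
  operator: no
  keyword: YES
  delimiter: no
Category: keyword

keyword


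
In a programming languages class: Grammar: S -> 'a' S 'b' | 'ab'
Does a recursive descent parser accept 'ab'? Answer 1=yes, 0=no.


Grammar accepts strings of the form a^n b^n (n >= 1)
Word: 'ab'
Counting: 1 a's and 1 b's
Check: 1 == 1? Yes
Derivation (S -> aSb applied 0 time(s), then S -> ab): S => ab
Accepted

1


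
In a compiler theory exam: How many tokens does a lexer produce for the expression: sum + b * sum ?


Scanning 'sum + b * sum'
Token 1: 'sum' -> identifier
Token 2: '+' -> operator
Token 3: 'b' -> identifier
Token 4: '*' -> operator
Token 5: 'sum' -> identifier
Total tokens: 5

5


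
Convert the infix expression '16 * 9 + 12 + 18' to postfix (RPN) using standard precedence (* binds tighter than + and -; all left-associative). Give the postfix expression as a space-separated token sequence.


Applying the shunting-yard algorithm:
  Operand 16 -> output
  Push '*' onto operator stack -> op-stack: [*]
  Operand 9 -> output
  See '+' (prec 1); top '*' (prec 2) >= it -> pop '*' to output
  Push '+' onto operator stack -> op-stack: [+]
  Operand 12 -> output
  See '+' (prec 1); top '+' (prec 1) >= it -> pop '+' to output
  Push '+' onto operator stack -> op-stack: [+]
  Operand 18 -> output
  End of input: pop '+' to output
Postfix result: 16 9 * 12 + 18 +

16 9 * 12 + 18 +


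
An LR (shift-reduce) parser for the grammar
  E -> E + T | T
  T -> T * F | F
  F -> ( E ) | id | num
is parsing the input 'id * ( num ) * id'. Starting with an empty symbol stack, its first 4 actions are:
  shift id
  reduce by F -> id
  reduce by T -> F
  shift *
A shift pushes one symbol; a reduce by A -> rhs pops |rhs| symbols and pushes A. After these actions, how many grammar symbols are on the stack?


Tracking the symbol stack through each action:
  Action 1: shift 'id' : push -> stack = [id] (size 1)
  Action 2: reduce by F -> id : pop 1, push F -> stack = [F] (size 1)
  Action 3: reduce by T -> F : pop 1, push T -> stack = [T] (size 1)
  Action 4: shift '*' : push -> stack = [T, *] (size 2)
Final stack size: 2

2


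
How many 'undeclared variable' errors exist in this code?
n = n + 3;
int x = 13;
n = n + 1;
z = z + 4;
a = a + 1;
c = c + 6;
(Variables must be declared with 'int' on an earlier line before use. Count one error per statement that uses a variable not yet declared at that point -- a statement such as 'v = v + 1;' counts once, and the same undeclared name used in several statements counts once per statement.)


Scanning code line by line:
  Line 1: use 'n' -> ERROR (undeclared)
  Line 2: declare 'x' -> declared = ['x']
  Line 3: use 'n' -> ERROR (undeclared)
  Line 4: use 'z' -> ERROR (undeclared)
  Line 5: use 'a' -> ERROR (undeclared)
  Line 6: use 'c' -> ERROR (undeclared)
Total undeclared variable errors: 5

5


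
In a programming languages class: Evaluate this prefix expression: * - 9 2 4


Parsing prefix expression: * - 9 2 4
Step 1: Innermost operation '- 9 2'
  9 - 2 = 7
Step 2: Outer operation '* [7] 4'
  7 * 4 = 28

28
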